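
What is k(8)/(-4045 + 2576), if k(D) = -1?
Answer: 1/1469 ≈ 0.00068074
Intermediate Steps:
k(8)/(-4045 + 2576) = -1/(-4045 + 2576) = -1/(-1469) = -1/1469*(-1) = 1/1469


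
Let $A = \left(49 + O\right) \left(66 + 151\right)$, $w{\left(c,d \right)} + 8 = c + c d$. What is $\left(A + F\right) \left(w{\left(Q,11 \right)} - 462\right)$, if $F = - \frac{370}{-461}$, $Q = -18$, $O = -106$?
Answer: $\frac{3911392954}{461} \approx 8.4846 \cdot 10^{6}$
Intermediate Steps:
$w{\left(c,d \right)} = -8 + c + c d$ ($w{\left(c,d \right)} = -8 + \left(c + c d\right) = -8 + c + c d$)
$A = -12369$ ($A = \left(49 - 106\right) \left(66 + 151\right) = \left(-57\right) 217 = -12369$)
$F = \frac{370}{461}$ ($F = \left(-370\right) \left(- \frac{1}{461}\right) = \frac{370}{461} \approx 0.8026$)
$\left(A + F\right) \left(w{\left(Q,11 \right)} - 462\right) = \left(-12369 + \frac{370}{461}\right) \left(\left(-8 - 18 - 198\right) - 462\right) = - \frac{5701739 \left(\left(-8 - 18 - 198\right) - 462\right)}{461} = - \frac{5701739 \left(-224 - 462\right)}{461} = \left(- \frac{5701739}{461}\right) \left(-686\right) = \frac{3911392954}{461}$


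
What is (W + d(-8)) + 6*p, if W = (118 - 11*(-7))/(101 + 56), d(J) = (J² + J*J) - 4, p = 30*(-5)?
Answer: -121637/157 ≈ -774.76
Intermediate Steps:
p = -150
d(J) = -4 + 2*J² (d(J) = (J² + J²) - 4 = 2*J² - 4 = -4 + 2*J²)
W = 195/157 (W = (118 + 77)/157 = 195*(1/157) = 195/157 ≈ 1.2420)
(W + d(-8)) + 6*p = (195/157 + (-4 + 2*(-8)²)) + 6*(-150) = (195/157 + (-4 + 2*64)) - 900 = (195/157 + (-4 + 128)) - 900 = (195/157 + 124) - 900 = 19663/157 - 900 = -121637/157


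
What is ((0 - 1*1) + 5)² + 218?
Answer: 234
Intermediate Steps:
((0 - 1*1) + 5)² + 218 = ((0 - 1) + 5)² + 218 = (-1 + 5)² + 218 = 4² + 218 = 16 + 218 = 234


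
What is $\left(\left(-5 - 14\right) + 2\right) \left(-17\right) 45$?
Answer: $13005$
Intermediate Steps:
$\left(\left(-5 - 14\right) + 2\right) \left(-17\right) 45 = \left(-19 + 2\right) \left(-17\right) 45 = \left(-17\right) \left(-17\right) 45 = 289 \cdot 45 = 13005$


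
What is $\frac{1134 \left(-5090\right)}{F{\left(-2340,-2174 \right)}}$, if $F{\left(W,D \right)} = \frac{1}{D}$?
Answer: $12548458440$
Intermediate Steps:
$\frac{1134 \left(-5090\right)}{F{\left(-2340,-2174 \right)}} = \frac{1134 \left(-5090\right)}{\frac{1}{-2174}} = - \frac{5772060}{- \frac{1}{2174}} = \left(-5772060\right) \left(-2174\right) = 12548458440$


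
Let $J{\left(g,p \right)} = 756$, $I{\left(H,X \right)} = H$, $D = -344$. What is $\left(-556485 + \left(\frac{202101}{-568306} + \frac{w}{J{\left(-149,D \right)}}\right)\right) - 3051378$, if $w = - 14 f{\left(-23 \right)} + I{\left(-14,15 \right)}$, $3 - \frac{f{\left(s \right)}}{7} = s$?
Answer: $- \frac{9226675431472}{2557377} \approx -3.6079 \cdot 10^{6}$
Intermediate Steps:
$f{\left(s \right)} = 21 - 7 s$
$w = -2562$ ($w = - 14 \left(21 - -161\right) - 14 = - 14 \left(21 + 161\right) - 14 = \left(-14\right) 182 - 14 = -2548 - 14 = -2562$)
$\left(-556485 + \left(\frac{202101}{-568306} + \frac{w}{J{\left(-149,D \right)}}\right)\right) - 3051378 = \left(-556485 + \left(\frac{202101}{-568306} - \frac{2562}{756}\right)\right) - 3051378 = \left(-556485 + \left(202101 \left(- \frac{1}{568306}\right) - \frac{61}{18}\right)\right) - 3051378 = \left(-556485 - \frac{9576121}{2557377}\right) - 3051378 = - \frac{1423151515966}{2557377} - 3051378 = - \frac{9226675431472}{2557377}$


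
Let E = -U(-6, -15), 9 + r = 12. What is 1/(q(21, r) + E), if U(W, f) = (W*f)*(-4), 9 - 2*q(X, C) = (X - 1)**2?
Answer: 2/329 ≈ 0.0060790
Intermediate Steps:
r = 3 (r = -9 + 12 = 3)
q(X, C) = 9/2 - (-1 + X)**2/2 (q(X, C) = 9/2 - (X - 1)**2/2 = 9/2 - (-1 + X)**2/2)
U(W, f) = -4*W*f
E = 360 (E = -(-4)*(-6)*(-15) = -1*(-360) = 360)
1/(q(21, r) + E) = 1/((9/2 - (-1 + 21)**2/2) + 360) = 1/((9/2 - 1/2*20**2) + 360) = 1/((9/2 - 1/2*400) + 360) = 1/((9/2 - 200) + 360) = 1/(-391/2 + 360) = 1/(329/2) = 2/329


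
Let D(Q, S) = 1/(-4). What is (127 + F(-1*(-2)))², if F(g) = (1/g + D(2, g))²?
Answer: 4133089/256 ≈ 16145.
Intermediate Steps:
D(Q, S) = -¼
F(g) = (-¼ + 1/g)² (F(g) = (1/g - ¼)² = (-¼ + 1/g)²)
(127 + F(-1*(-2)))² = (127 + (4 - (-1)*(-2))²/(16*(-1*(-2))²))² = (127 + (1/16)*(4 - 1*2)²/2²)² = (127 + (1/16)*(¼)*(4 - 2)²)² = (127 + (1/16)*(¼)*2²)² = (127 + (1/16)*(¼)*4)² = (127 + 1/16)² = (2033/16)² = 4133089/256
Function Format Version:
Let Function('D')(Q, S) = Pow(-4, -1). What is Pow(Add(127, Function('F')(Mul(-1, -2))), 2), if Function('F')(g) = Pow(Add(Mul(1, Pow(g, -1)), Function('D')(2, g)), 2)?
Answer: Rational(4133089, 256) ≈ 16145.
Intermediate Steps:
Function('D')(Q, S) = Rational(-1, 4)
Function('F')(g) = Pow(Add(Rational(-1, 4), Pow(g, -1)), 2) (Function('F')(g) = Pow(Add(Mul(1, Pow(g, -1)), Rational(-1, 4)), 2) = Pow(Add(Pow(g, -1), Rational(-1, 4)), 2) = Pow(Add(Rational(-1, 4), Pow(g, -1)), 2))
Pow(Add(127, Function('F')(Mul(-1, -2))), 2) = Pow(Add(127, Mul(Rational(1, 16), Pow(Mul(-1, -2), -2), Pow(Add(4, Mul(-1, Mul(-1, -2))), 2))), 2) = Pow(Add(127, Mul(Rational(1, 16), Pow(2, -2), Pow(Add(4, Mul(-1, 2)), 2))), 2) = Pow(Add(127, Mul(Rational(1, 16), Rational(1, 4), Pow(Add(4, -2), 2))), 2) = Pow(Add(127, Mul(Rational(1, 16), Rational(1, 4), Pow(2, 2))), 2) = Pow(Add(127, Mul(Rational(1, 16), Rational(1, 4), 4)), 2) = Pow(Add(127, Rational(1, 16)), 2) = Pow(Rational(2033, 16), 2) = Rational(4133089, 256)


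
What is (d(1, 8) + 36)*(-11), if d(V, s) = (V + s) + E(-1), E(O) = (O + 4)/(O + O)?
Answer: -957/2 ≈ -478.50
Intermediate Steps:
E(O) = (4 + O)/(2*O) (E(O) = (4 + O)/((2*O)) = (4 + O)*(1/(2*O)) = (4 + O)/(2*O))
d(V, s) = -3/2 + V + s (d(V, s) = (V + s) + (½)*(4 - 1)/(-1) = (V + s) + (½)*(-1)*3 = (V + s) - 3/2 = -3/2 + V + s)
(d(1, 8) + 36)*(-11) = ((-3/2 + 1 + 8) + 36)*(-11) = (15/2 + 36)*(-11) = (87/2)*(-11) = -957/2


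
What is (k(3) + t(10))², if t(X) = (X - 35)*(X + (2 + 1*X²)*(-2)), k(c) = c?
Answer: 23551609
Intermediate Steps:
t(X) = (-35 + X)*(-4 + X - 2*X²) (t(X) = (-35 + X)*(X + (2 + X²)*(-2)) = (-35 + X)*(X + (-4 - 2*X²)) = (-35 + X)*(-4 + X - 2*X²))
(k(3) + t(10))² = (3 + (140 - 39*10 - 2*10³ + 71*10²))² = (3 + (140 - 390 - 2*1000 + 71*100))² = (3 + (140 - 390 - 2000 + 7100))² = (3 + 4850)² = 4853² = 23551609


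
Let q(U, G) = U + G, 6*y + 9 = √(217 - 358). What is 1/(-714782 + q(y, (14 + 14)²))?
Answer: -4283997/3058771716025 - I*√141/3058771716025 ≈ -1.4006e-6 - 3.8821e-12*I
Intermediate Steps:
y = -3/2 + I*√141/6 (y = -3/2 + √(217 - 358)/6 = -3/2 + √(-141)/6 = -3/2 + (I*√141)/6 = -3/2 + I*√141/6 ≈ -1.5 + 1.9791*I)
q(U, G) = G + U
1/(-714782 + q(y, (14 + 14)²)) = 1/(-714782 + ((14 + 14)² + (-3/2 + I*√141/6))) = 1/(-714782 + (28² + (-3/2 + I*√141/6))) = 1/(-714782 + (784 + (-3/2 + I*√141/6))) = 1/(-714782 + (1565/2 + I*√141/6)) = 1/(-1427999/2 + I*√141/6)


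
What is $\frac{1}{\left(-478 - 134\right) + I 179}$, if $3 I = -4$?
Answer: $- \frac{3}{2552} \approx -0.0011755$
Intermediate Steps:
$I = - \frac{4}{3}$ ($I = \frac{1}{3} \left(-4\right) = - \frac{4}{3} \approx -1.3333$)
$\frac{1}{\left(-478 - 134\right) + I 179} = \frac{1}{\left(-478 - 134\right) - \frac{716}{3}} = \frac{1}{-612 - \frac{716}{3}} = \frac{1}{- \frac{2552}{3}} = - \frac{3}{2552}$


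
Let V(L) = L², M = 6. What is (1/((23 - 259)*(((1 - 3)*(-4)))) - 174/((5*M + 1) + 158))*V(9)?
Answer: -986103/13216 ≈ -74.614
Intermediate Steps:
(1/((23 - 259)*(((1 - 3)*(-4)))) - 174/((5*M + 1) + 158))*V(9) = (1/((23 - 259)*(((1 - 3)*(-4)))) - 174/((5*6 + 1) + 158))*9² = (1/((-236)*((-2*(-4)))) - 174/((30 + 1) + 158))*81 = (-1/236/8 - 174/(31 + 158))*81 = (-1/236*⅛ - 174/189)*81 = (-1/1888 - 174*1/189)*81 = (-1/1888 - 58/63)*81 = -109567/118944*81 = -986103/13216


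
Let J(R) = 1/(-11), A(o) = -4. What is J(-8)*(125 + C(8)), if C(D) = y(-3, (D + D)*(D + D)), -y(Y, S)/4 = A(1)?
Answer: -141/11 ≈ -12.818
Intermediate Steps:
y(Y, S) = 16 (y(Y, S) = -4*(-4) = 16)
J(R) = -1/11
C(D) = 16
J(-8)*(125 + C(8)) = -(125 + 16)/11 = -1/11*141 = -141/11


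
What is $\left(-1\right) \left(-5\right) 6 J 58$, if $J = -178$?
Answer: $-309720$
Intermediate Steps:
$\left(-1\right) \left(-5\right) 6 J 58 = \left(-1\right) \left(-5\right) 6 \left(-178\right) 58 = 5 \cdot 6 \left(-178\right) 58 = 30 \left(-178\right) 58 = \left(-5340\right) 58 = -309720$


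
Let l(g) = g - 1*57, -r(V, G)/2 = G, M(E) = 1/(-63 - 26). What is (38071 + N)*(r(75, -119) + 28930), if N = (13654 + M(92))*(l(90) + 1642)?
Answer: 59469372050592/89 ≈ 6.6820e+11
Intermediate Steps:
M(E) = -1/89 (M(E) = 1/(-89) = -1/89)
r(V, G) = -2*G
l(g) = -57 + g (l(g) = g - 57 = -57 + g)
N = 2035468375/89 (N = (13654 - 1/89)*((-57 + 90) + 1642) = 1215205*(33 + 1642)/89 = (1215205/89)*1675 = 2035468375/89 ≈ 2.2870e+7)
(38071 + N)*(r(75, -119) + 28930) = (38071 + 2035468375/89)*(-2*(-119) + 28930) = 2038856694*(238 + 28930)/89 = (2038856694/89)*29168 = 59469372050592/89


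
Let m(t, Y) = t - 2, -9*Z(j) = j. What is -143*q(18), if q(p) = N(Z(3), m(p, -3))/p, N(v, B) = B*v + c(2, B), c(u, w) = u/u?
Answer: 1859/54 ≈ 34.426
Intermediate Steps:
Z(j) = -j/9
c(u, w) = 1
m(t, Y) = -2 + t
N(v, B) = 1 + B*v (N(v, B) = B*v + 1 = 1 + B*v)
q(p) = (5/3 - p/3)/p (q(p) = (1 + (-2 + p)*(-⅑*3))/p = (1 + (-2 + p)*(-⅓))/p = (1 + (⅔ - p/3))/p = (5/3 - p/3)/p)
-143*q(18) = -143*(5 - 1*18)/(3*18) = -143*(5 - 18)/(3*18) = -143*(-13)/(3*18) = -143*(-13/54) = 1859/54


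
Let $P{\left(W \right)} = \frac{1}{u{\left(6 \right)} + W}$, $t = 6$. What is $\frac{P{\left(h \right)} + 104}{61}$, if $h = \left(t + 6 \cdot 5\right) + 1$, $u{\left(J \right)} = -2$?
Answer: $\frac{3641}{2135} \approx 1.7054$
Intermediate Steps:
$h = 37$ ($h = \left(6 + 6 \cdot 5\right) + 1 = \left(6 + 30\right) + 1 = 36 + 1 = 37$)
$P{\left(W \right)} = \frac{1}{-2 + W}$
$\frac{P{\left(h \right)} + 104}{61} = \frac{\frac{1}{-2 + 37} + 104}{61} = \frac{\frac{1}{35} + 104}{61} = \frac{1}{61} \cdot \frac{3641}{35} = \frac{3641}{2135}$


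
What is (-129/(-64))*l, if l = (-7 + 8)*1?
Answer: 129/64 ≈ 2.0156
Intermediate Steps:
l = 1 (l = 1*1 = 1)
(-129/(-64))*l = (-129/(-64))*1 = -1/64*(-129)*1 = (129/64)*1 = 129/64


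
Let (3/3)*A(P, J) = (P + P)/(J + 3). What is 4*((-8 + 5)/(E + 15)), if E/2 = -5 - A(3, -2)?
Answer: 12/7 ≈ 1.7143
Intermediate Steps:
A(P, J) = 2*P/(3 + J) (A(P, J) = (P + P)/(J + 3) = (2*P)/(3 + J) = 2*P/(3 + J))
E = -22 (E = 2*(-5 - 2*3/(3 - 2)) = 2*(-5 - 2*3/1) = 2*(-5 - 2*3) = 2*(-5 - 1*6) = 2*(-5 - 6) = 2*(-11) = -22)
4*((-8 + 5)/(E + 15)) = 4*((-8 + 5)/(-22 + 15)) = 4*(-3/(-7)) = 4*(-3*(-1/7)) = 4*(3/7) = 12/7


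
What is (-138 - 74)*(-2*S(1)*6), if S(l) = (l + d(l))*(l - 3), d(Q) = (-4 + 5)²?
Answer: -10176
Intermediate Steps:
d(Q) = 1 (d(Q) = 1² = 1)
S(l) = (1 + l)*(-3 + l) (S(l) = (l + 1)*(l - 3) = (1 + l)*(-3 + l))
(-138 - 74)*(-2*S(1)*6) = (-138 - 74)*(-2*(-3 + 1² - 2*1)*6) = -212*(-2*(-3 + 1 - 2))*6 = -212*(-2*(-4))*6 = -1696*6 = -212*48 = -10176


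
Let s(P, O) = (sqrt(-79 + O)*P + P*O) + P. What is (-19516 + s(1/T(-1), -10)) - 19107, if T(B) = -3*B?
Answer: -38626 + I*sqrt(89)/3 ≈ -38626.0 + 3.1447*I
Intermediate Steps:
s(P, O) = P + O*P + P*sqrt(-79 + O) (s(P, O) = (P*sqrt(-79 + O) + O*P) + P = (O*P + P*sqrt(-79 + O)) + P = P + O*P + P*sqrt(-79 + O))
(-19516 + s(1/T(-1), -10)) - 19107 = (-19516 + (1 - 10 + sqrt(-79 - 10))/((-3*(-1)))) - 19107 = (-19516 + (1 - 10 + sqrt(-89))/3) - 19107 = (-19516 + (1 - 10 + I*sqrt(89))/3) - 19107 = (-19516 + (-9 + I*sqrt(89))/3) - 19107 = (-19516 + (-3 + I*sqrt(89)/3)) - 19107 = (-19519 + I*sqrt(89)/3) - 19107 = -38626 + I*sqrt(89)/3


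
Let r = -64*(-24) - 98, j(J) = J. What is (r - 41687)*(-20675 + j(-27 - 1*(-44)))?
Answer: 831463842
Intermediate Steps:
r = 1438 (r = 1536 - 98 = 1438)
(r - 41687)*(-20675 + j(-27 - 1*(-44))) = (1438 - 41687)*(-20675 + (-27 - 1*(-44))) = -40249*(-20675 + (-27 + 44)) = -40249*(-20675 + 17) = -40249*(-20658) = 831463842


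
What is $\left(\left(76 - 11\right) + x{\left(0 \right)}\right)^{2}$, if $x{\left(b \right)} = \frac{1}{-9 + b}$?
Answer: $\frac{341056}{81} \approx 4210.6$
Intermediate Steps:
$\left(\left(76 - 11\right) + x{\left(0 \right)}\right)^{2} = \left(\left(76 - 11\right) + \frac{1}{-9 + 0}\right)^{2} = \left(65 + \frac{1}{-9}\right)^{2} = \left(65 - \frac{1}{9}\right)^{2} = \left(\frac{584}{9}\right)^{2} = \frac{341056}{81}$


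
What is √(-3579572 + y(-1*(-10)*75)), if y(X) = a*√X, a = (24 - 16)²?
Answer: 2*√(-894893 + 80*√30) ≈ 1891.5*I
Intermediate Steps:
a = 64 (a = 8² = 64)
y(X) = 64*√X
√(-3579572 + y(-1*(-10)*75)) = √(-3579572 + 64*√(-1*(-10)*75)) = √(-3579572 + 64*√(10*75)) = √(-3579572 + 64*√750) = √(-3579572 + 64*(5*√30)) = √(-3579572 + 320*√30)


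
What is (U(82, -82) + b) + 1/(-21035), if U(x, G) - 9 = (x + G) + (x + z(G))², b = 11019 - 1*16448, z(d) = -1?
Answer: 24000934/21035 ≈ 1141.0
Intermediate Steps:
b = -5429 (b = 11019 - 16448 = -5429)
U(x, G) = 9 + G + x + (-1 + x)² (U(x, G) = 9 + ((x + G) + (x - 1)²) = 9 + ((G + x) + (-1 + x)²) = 9 + (G + x + (-1 + x)²) = 9 + G + x + (-1 + x)²)
(U(82, -82) + b) + 1/(-21035) = ((10 - 82 + 82² - 1*82) - 5429) + 1/(-21035) = ((10 - 82 + 6724 - 82) - 5429) - 1/21035 = (6570 - 5429) - 1/21035 = 1141 - 1/21035 = 24000934/21035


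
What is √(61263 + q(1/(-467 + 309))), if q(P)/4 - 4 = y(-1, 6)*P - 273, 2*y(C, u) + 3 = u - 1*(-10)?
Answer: 2*√93906510/79 ≈ 245.33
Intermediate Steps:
y(C, u) = 7/2 + u/2 (y(C, u) = -3/2 + (u - 1*(-10))/2 = -3/2 + (u + 10)/2 = -3/2 + (10 + u)/2 = -3/2 + (5 + u/2) = 7/2 + u/2)
q(P) = -1076 + 26*P (q(P) = 16 + 4*((7/2 + (½)*6)*P - 273) = 16 + 4*((7/2 + 3)*P - 273) = 16 + 4*(13*P/2 - 273) = 16 + 4*(-273 + 13*P/2) = 16 + (-1092 + 26*P) = -1076 + 26*P)
√(61263 + q(1/(-467 + 309))) = √(61263 + (-1076 + 26/(-467 + 309))) = √(61263 + (-1076 + 26/(-158))) = √(61263 + (-1076 + 26*(-1/158))) = √(61263 + (-1076 - 13/79)) = √(61263 - 85017/79) = √(4754760/79) = 2*√93906510/79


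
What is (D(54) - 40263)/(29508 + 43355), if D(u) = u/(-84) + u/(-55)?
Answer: -31003761/56104510 ≈ -0.55261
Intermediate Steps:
D(u) = -139*u/4620 (D(u) = u*(-1/84) + u*(-1/55) = -u/84 - u/55 = -139*u/4620)
(D(54) - 40263)/(29508 + 43355) = (-139/4620*54 - 40263)/(29508 + 43355) = (-1251/770 - 40263)/72863 = -31003761/770*1/72863 = -31003761/56104510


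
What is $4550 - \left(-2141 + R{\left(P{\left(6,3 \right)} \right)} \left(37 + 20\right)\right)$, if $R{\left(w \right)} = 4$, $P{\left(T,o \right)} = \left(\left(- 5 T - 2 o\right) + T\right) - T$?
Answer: $6463$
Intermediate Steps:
$P{\left(T,o \right)} = - 5 T - 2 o$ ($P{\left(T,o \right)} = \left(- 4 T - 2 o\right) - T = - 5 T - 2 o$)
$4550 - \left(-2141 + R{\left(P{\left(6,3 \right)} \right)} \left(37 + 20\right)\right) = 4550 + \left(2141 - 4 \left(37 + 20\right)\right) = 4550 + \left(2141 - 4 \cdot 57\right) = 4550 + \left(2141 - 228\right) = 4550 + 1913 = 6463$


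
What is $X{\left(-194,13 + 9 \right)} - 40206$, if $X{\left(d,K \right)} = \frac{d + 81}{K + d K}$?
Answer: $- \frac{170714563}{4246} \approx -40206.0$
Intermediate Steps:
$X{\left(d,K \right)} = \frac{81 + d}{K + K d}$
$X{\left(-194,13 + 9 \right)} - 40206 = \frac{81 - 194}{\left(13 + 9\right) \left(1 - 194\right)} - 40206 = \frac{1}{22} \frac{1}{-193} \left(-113\right) - 40206 = \frac{1}{22} \left(- \frac{1}{193}\right) \left(-113\right) - 40206 = \frac{113}{4246} - 40206 = - \frac{170714563}{4246}$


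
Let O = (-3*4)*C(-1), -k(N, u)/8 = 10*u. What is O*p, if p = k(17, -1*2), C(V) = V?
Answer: 1920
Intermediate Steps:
k(N, u) = -80*u
p = 160 (p = -(-80)*2 = -80*(-2) = 160)
O = 12 (O = -3*4*(-1) = -12*(-1) = 12)
O*p = 12*160 = 1920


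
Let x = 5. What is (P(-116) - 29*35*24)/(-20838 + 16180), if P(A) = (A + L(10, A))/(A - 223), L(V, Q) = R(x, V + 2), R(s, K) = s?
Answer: 2752643/526354 ≈ 5.2296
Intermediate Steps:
L(V, Q) = 5
P(A) = (5 + A)/(-223 + A) (P(A) = (A + 5)/(A - 223) = (5 + A)/(-223 + A))
(P(-116) - 29*35*24)/(-20838 + 16180) = ((5 - 116)/(-223 - 116) - 29*35*24)/(-20838 + 16180) = (-111/(-339) - 1015*24)/(-4658) = (-1/339*(-111) - 24360)*(-1/4658) = (37/113 - 24360)*(-1/4658) = -2752643/113*(-1/4658) = 2752643/526354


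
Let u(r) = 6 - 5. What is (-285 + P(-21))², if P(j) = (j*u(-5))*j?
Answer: 24336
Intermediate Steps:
u(r) = 1
P(j) = j² (P(j) = (j*1)*j = j*j = j²)
(-285 + P(-21))² = (-285 + (-21)²)² = (-285 + 441)² = 156² = 24336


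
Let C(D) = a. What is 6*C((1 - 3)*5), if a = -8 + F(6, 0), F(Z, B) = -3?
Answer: -66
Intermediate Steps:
a = -11 (a = -8 - 3 = -11)
C(D) = -11
6*C((1 - 3)*5) = 6*(-11) = -66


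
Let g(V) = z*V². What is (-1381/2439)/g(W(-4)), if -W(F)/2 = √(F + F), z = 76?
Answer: 1381/5931648 ≈ 0.00023282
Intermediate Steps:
W(F) = -2*√2*√F (W(F) = -2*√(F + F) = -2*√2*√F)
g(V) = 76*V²
(-1381/2439)/g(W(-4)) = (-1381/2439)/((76*(-2*√2*√(-4))²)) = (-1381*1/2439)/((76*(-2*√2*2*I)²)) = -1381/(2439*(76*(-4*I*√2)²)) = -1381/(2439*(76*(-32))) = -1381/2439/(-2432) = -1381/2439*(-1/2432) = 1381/5931648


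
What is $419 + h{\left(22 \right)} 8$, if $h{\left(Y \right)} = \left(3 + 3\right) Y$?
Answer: $1475$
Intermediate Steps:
$h{\left(Y \right)} = 6 Y$
$419 + h{\left(22 \right)} 8 = 419 + 6 \cdot 22 \cdot 8 = 419 + 132 \cdot 8 = 419 + 1056 = 1475$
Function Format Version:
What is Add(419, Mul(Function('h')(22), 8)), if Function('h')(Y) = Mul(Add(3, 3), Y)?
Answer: 1475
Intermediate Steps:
Function('h')(Y) = Mul(6, Y)
Add(419, Mul(Function('h')(22), 8)) = Add(419, Mul(Mul(6, 22), 8)) = Add(419, Mul(132, 8)) = Add(419, 1056) = 1475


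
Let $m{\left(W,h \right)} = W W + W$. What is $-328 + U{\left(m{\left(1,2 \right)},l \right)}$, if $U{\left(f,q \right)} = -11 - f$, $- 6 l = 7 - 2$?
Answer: $-341$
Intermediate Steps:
$m{\left(W,h \right)} = W + W^{2}$ ($m{\left(W,h \right)} = W^{2} + W = W + W^{2}$)
$l = - \frac{5}{6}$ ($l = - \frac{7 - 2}{6} = \left(- \frac{1}{6}\right) 5 = - \frac{5}{6} \approx -0.83333$)
$-328 + U{\left(m{\left(1,2 \right)},l \right)} = -328 - \left(11 + 1 \left(1 + 1\right)\right) = -328 - \left(11 + 1 \cdot 2\right) = -328 - 13 = -341$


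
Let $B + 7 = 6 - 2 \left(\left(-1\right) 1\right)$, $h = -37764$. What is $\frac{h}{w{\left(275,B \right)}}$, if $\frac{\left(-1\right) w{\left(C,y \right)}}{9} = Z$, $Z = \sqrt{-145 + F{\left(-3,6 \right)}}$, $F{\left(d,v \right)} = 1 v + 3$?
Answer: $- \frac{1049 i \sqrt{34}}{17} \approx - 359.8 i$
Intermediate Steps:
$F{\left(d,v \right)} = 3 + v$ ($F{\left(d,v \right)} = v + 3 = 3 + v$)
$B = 1$ ($B = -7 + \left(6 - 2 \left(\left(-1\right) 1\right)\right) = -7 + \left(6 - -2\right) = -7 + \left(6 + 2\right) = -7 + 8 = 1$)
$Z = 2 i \sqrt{34}$ ($Z = \sqrt{-145 + \left(3 + 6\right)} = \sqrt{-145 + 9} = \sqrt{-136} = 2 i \sqrt{34} \approx 11.662 i$)
$w{\left(C,y \right)} = - 18 i \sqrt{34}$ ($w{\left(C,y \right)} = - 9 \cdot 2 i \sqrt{34} = - 18 i \sqrt{34}$)
$\frac{h}{w{\left(275,B \right)}} = - \frac{37764}{\left(-18\right) i \sqrt{34}} = - 37764 \frac{i \sqrt{34}}{612} = - \frac{1049 i \sqrt{34}}{17}$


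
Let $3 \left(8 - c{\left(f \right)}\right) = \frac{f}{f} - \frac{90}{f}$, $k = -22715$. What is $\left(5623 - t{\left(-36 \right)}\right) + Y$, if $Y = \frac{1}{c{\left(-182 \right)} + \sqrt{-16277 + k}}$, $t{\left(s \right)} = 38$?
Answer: $\frac{1015851870389}{181889317} - \frac{74529 i \sqrt{2437}}{727557268} \approx 5585.0 - 0.0050569 i$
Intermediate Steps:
$c{\left(f \right)} = \frac{23}{3} + \frac{30}{f}$ ($c{\left(f \right)} = 8 - \frac{\frac{f}{f} - \frac{90}{f}}{3} = 8 - \frac{1 - \frac{90}{f}}{3} = 8 - \left(\frac{1}{3} - \frac{30}{f}\right) = \frac{23}{3} + \frac{30}{f}$)
$Y = \frac{1}{\frac{2048}{273} + 4 i \sqrt{2437}}$ ($Y = \frac{1}{\left(\frac{23}{3} + \frac{30}{-182}\right) + \sqrt{-16277 - 22715}} = \frac{1}{\left(\frac{23}{3} + 30 \left(- \frac{1}{182}\right)\right) + \sqrt{-38992}} = \frac{1}{\left(\frac{23}{3} - \frac{15}{91}\right) + 4 i \sqrt{2437}} = \frac{1}{\frac{2048}{273} + 4 i \sqrt{2437}} \approx 0.00019212 - 0.0050569 i$)
$\left(5623 - t{\left(-36 \right)}\right) + Y = \left(5623 - 38\right) + \left(\frac{34944}{181889317} - \frac{74529 i \sqrt{2437}}{727557268}\right) = 5585 + \left(\frac{34944}{181889317} - \frac{74529 i \sqrt{2437}}{727557268}\right) = \frac{1015851870389}{181889317} - \frac{74529 i \sqrt{2437}}{727557268}$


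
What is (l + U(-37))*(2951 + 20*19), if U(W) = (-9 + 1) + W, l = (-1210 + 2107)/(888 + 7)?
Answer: -131168118/895 ≈ -1.4656e+5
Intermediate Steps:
l = 897/895 ≈ 1.0022
U(W) = -8 + W
(l + U(-37))*(2951 + 20*19) = (897/895 + (-8 - 37))*(2951 + 20*19) = (897/895 - 45)*(2951 + 380) = -39378/895*3331 = -131168118/895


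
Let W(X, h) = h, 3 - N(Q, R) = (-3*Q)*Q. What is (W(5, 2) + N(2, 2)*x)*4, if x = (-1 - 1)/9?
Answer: -16/3 ≈ -5.3333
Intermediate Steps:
N(Q, R) = 3 + 3*Q² (N(Q, R) = 3 - (-3*Q)*Q = 3 - (-3)*Q² = 3 + 3*Q²)
x = -2/9 (x = -2*⅑ = -2/9 ≈ -0.22222)
(W(5, 2) + N(2, 2)*x)*4 = (2 + (3 + 3*2²)*(-2/9))*4 = (2 + (3 + 3*4)*(-2/9))*4 = (2 + (3 + 12)*(-2/9))*4 = (2 + 15*(-2/9))*4 = (2 - 10/3)*4 = -4/3*4 = -16/3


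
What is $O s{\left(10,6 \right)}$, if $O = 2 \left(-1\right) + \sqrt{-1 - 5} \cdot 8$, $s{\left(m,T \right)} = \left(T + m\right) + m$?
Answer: $-52 + 208 i \sqrt{6} \approx -52.0 + 509.49 i$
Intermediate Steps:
$s{\left(m,T \right)} = T + 2 m$
$O = -2 + 8 i \sqrt{6}$ ($O = -2 + \sqrt{-6} \cdot 8 = -2 + i \sqrt{6} \cdot 8 = -2 + 8 i \sqrt{6} \approx -2.0 + 19.596 i$)
$O s{\left(10,6 \right)} = \left(-2 + 8 i \sqrt{6}\right) \left(6 + 2 \cdot 10\right) = \left(-2 + 8 i \sqrt{6}\right) \left(6 + 20\right) = \left(-2 + 8 i \sqrt{6}\right) 26 = -52 + 208 i \sqrt{6}$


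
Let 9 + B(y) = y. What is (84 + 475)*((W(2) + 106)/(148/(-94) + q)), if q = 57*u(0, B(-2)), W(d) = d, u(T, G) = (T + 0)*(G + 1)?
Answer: -1418742/37 ≈ -38344.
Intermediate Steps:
B(y) = -9 + y
u(T, G) = T*(1 + G)
q = 0 (q = 57*(0*(1 + (-9 - 2))) = 57*(0*(1 - 11)) = 57*(0*(-10)) = 57*0 = 0)
(84 + 475)*((W(2) + 106)/(148/(-94) + q)) = (84 + 475)*((2 + 106)/(148/(-94) + 0)) = 559*(108/(148*(-1/94) + 0)) = 559*(108/(-74/47 + 0)) = 559*(108/(-74/47)) = 559*(108*(-47/74)) = 559*(-2538/37) = -1418742/37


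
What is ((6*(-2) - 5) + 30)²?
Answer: 169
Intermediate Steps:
((6*(-2) - 5) + 30)² = ((-12 - 5) + 30)² = (-17 + 30)² = 13² = 169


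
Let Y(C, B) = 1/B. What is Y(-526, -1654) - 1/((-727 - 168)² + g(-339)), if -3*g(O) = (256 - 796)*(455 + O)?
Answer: -823559/1359430870 ≈ -0.00060581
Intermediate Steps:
g(O) = 81900 + 180*O (g(O) = -(256 - 796)*(455 + O)/3 = -(-180)*(455 + O) = -(-245700 - 540*O)/3 = 81900 + 180*O)
Y(-526, -1654) - 1/((-727 - 168)² + g(-339)) = 1/(-1654) - 1/((-727 - 168)² + (81900 + 180*(-339))) = -1/1654 - 1/((-895)² + (81900 - 61020)) = -1/1654 - 1/(801025 + 20880) = -1/1654 - 1/821905 = -823559/1359430870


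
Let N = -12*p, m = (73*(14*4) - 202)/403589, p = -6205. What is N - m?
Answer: 30051233054/403589 ≈ 74460.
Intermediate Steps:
m = 3886/403589 (m = (73*56 - 202)*(1/403589) = (4088 - 202)*(1/403589) = 3886*(1/403589) = 3886/403589 ≈ 0.0096286)
N = 74460 (N = -12*(-6205) = 74460)
N - m = 74460 - 1*3886/403589 = 74460 - 3886/403589 = 30051233054/403589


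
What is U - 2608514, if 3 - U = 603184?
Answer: -3211695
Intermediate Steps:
U = -603181 (U = 3 - 1*603184 = 3 - 603184 = -603181)
U - 2608514 = -603181 - 2608514 = -3211695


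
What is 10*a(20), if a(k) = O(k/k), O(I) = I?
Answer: 10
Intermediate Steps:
a(k) = 1 (a(k) = k/k = 1)
10*a(20) = 10*1 = 10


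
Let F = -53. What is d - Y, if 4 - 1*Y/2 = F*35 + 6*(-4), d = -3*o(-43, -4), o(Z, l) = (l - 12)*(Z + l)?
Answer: -6022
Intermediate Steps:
o(Z, l) = (-12 + l)*(Z + l)
d = -2256 (d = -3*((-4)² - 12*(-43) - 12*(-4) - 43*(-4)) = -3*(16 + 516 + 48 + 172) = -3*752 = -2256)
Y = 3766 (Y = 8 - 2*(-53*35 + 6*(-4)) = 8 - 2*(-1855 - 24) = 8 - 2*(-1879) = 8 + 3758 = 3766)
d - Y = -2256 - 1*3766 = -2256 - 3766 = -6022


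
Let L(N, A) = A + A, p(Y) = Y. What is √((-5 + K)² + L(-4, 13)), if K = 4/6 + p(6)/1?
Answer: √259/3 ≈ 5.3645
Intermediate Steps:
K = 20/3 (K = 4/6 + 6/1 = 4*(⅙) + 6*1 = ⅔ + 6 = 20/3 ≈ 6.6667)
L(N, A) = 2*A
√((-5 + K)² + L(-4, 13)) = √((-5 + 20/3)² + 2*13) = √((5/3)² + 26) = √(25/9 + 26) = √(259/9) = √259/3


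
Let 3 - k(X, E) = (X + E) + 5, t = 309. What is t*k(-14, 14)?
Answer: -618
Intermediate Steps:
k(X, E) = -2 - E - X (k(X, E) = 3 - ((X + E) + 5) = 3 - ((E + X) + 5) = 3 - (5 + E + X) = 3 + (-5 - E - X) = -2 - E - X)
t*k(-14, 14) = 309*(-2 - 1*14 - 1*(-14)) = 309*(-2 - 14 + 14) = 309*(-2) = -618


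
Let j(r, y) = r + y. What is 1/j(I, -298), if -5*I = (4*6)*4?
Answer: -5/1586 ≈ -0.0031526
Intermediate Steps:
I = -96/5 (I = -4*6*4/5 = -24*4/5 = -⅕*96 = -96/5 ≈ -19.200)
1/j(I, -298) = 1/(-96/5 - 298) = 1/(-1586/5) = -5/1586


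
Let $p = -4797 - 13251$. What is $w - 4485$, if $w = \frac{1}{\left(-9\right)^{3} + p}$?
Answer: $- \frac{84214846}{18777} \approx -4485.0$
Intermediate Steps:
$p = -18048$ ($p = -4797 - 13251 = -18048$)
$w = - \frac{1}{18777}$ ($w = \frac{1}{\left(-9\right)^{3} - 18048} = \frac{1}{-729 - 18048} = \frac{1}{-18777} = - \frac{1}{18777} \approx -5.3257 \cdot 10^{-5}$)
$w - 4485 = - \frac{1}{18777} - 4485 = - \frac{84214846}{18777}$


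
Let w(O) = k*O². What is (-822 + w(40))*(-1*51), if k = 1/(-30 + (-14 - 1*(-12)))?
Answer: 44472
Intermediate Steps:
k = -1/32 (k = 1/(-30 + (-14 + 12)) = 1/(-30 - 2) = 1/(-32) = -1/32 ≈ -0.031250)
w(O) = -O²/32
(-822 + w(40))*(-1*51) = (-822 - 1/32*40²)*(-1*51) = (-822 - 1/32*1600)*(-51) = (-822 - 50)*(-51) = -872*(-51) = 44472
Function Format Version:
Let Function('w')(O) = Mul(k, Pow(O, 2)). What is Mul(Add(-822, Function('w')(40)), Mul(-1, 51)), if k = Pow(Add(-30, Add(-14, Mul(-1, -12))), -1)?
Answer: 44472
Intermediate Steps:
k = Rational(-1, 32) (k = Pow(Add(-30, Add(-14, 12)), -1) = Pow(Add(-30, -2), -1) = Pow(-32, -1) = Rational(-1, 32) ≈ -0.031250)
Function('w')(O) = Mul(Rational(-1, 32), Pow(O, 2))
Mul(Add(-822, Function('w')(40)), Mul(-1, 51)) = Mul(Add(-822, Mul(Rational(-1, 32), Pow(40, 2))), Mul(-1, 51)) = Mul(Add(-822, Mul(Rational(-1, 32), 1600)), -51) = Mul(Add(-822, -50), -51) = Mul(-872, -51) = 44472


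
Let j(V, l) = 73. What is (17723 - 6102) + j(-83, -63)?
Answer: 11694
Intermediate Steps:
(17723 - 6102) + j(-83, -63) = (17723 - 6102) + 73 = 11621 + 73 = 11694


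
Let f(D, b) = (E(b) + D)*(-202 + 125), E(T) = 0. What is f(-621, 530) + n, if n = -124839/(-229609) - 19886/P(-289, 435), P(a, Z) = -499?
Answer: 5483255862182/114574891 ≈ 47857.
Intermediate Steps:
n = 4628299235/114574891 (n = -124839/(-229609) - 19886/(-499) = -124839*(-1/229609) - 19886*(-1/499) = 124839/229609 + 19886/499 = 4628299235/114574891 ≈ 40.395)
f(D, b) = -77*D (f(D, b) = (0 + D)*(-202 + 125) = D*(-77) = -77*D)
f(-621, 530) + n = -77*(-621) + 4628299235/114574891 = 47817 + 4628299235/114574891 = 5483255862182/114574891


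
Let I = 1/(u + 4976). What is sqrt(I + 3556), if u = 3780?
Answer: 3*sqrt(7573049077)/4378 ≈ 59.632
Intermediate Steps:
I = 1/8756 (I = 1/(3780 + 4976) = 1/8756 ≈ 0.00011421)
sqrt(I + 3556) = sqrt(1/8756 + 3556) = sqrt(31136337/8756) = 3*sqrt(7573049077)/4378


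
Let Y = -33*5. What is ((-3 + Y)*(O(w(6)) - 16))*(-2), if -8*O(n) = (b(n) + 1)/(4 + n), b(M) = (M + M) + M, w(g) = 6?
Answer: -27279/5 ≈ -5455.8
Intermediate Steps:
Y = -165
b(M) = 3*M (b(M) = 2*M + M = 3*M)
O(n) = -(1 + 3*n)/(8*(4 + n)) (O(n) = -(3*n + 1)/(8*(4 + n)) = -(1 + 3*n)/(8*(4 + n)))
((-3 + Y)*(O(w(6)) - 16))*(-2) = ((-3 - 165)*((-1 - 3*6)/(8*(4 + 6)) - 16))*(-2) = -168*((1/8)*(-1 - 18)/10 - 16)*(-2) = -168*((1/8)*(1/10)*(-19) - 16)*(-2) = -168*(-19/80 - 16)*(-2) = -168*(-1299/80)*(-2) = (27279/10)*(-2) = -27279/5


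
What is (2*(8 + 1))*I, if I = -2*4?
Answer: -144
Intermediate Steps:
I = -8
(2*(8 + 1))*I = (2*(8 + 1))*(-8) = (2*9)*(-8) = 18*(-8) = -144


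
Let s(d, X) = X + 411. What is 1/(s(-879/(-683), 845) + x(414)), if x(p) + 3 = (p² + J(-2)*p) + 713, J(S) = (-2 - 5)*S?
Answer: 1/179158 ≈ 5.5817e-6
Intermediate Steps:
s(d, X) = 411 + X
J(S) = -7*S
x(p) = 710 + p² + 14*p (x(p) = -3 + ((p² + (-7*(-2))*p) + 713) = -3 + ((p² + 14*p) + 713) = -3 + (713 + p² + 14*p) = 710 + p² + 14*p)
1/(s(-879/(-683), 845) + x(414)) = 1/((411 + 845) + (710 + 414² + 14*414)) = 1/(1256 + (710 + 171396 + 5796)) = 1/(1256 + 177902) = 1/179158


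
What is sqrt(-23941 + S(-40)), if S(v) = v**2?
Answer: I*sqrt(22341) ≈ 149.47*I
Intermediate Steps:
sqrt(-23941 + S(-40)) = sqrt(-23941 + (-40)**2) = sqrt(-23941 + 1600) = sqrt(-22341) = I*sqrt(22341)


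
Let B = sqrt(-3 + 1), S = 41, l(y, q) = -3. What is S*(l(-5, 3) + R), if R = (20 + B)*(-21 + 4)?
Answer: -14063 - 697*I*sqrt(2) ≈ -14063.0 - 985.71*I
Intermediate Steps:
B = I*sqrt(2) (B = sqrt(-2) = I*sqrt(2) ≈ 1.4142*I)
R = -340 - 17*I*sqrt(2) (R = (20 + I*sqrt(2))*(-21 + 4) = (20 + I*sqrt(2))*(-17) = -340 - 17*I*sqrt(2) ≈ -340.0 - 24.042*I)
S*(l(-5, 3) + R) = 41*(-3 + (-340 - 17*I*sqrt(2))) = 41*(-343 - 17*I*sqrt(2)) = -14063 - 697*I*sqrt(2)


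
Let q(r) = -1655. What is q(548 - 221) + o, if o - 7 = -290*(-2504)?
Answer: 724512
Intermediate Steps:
o = 726167 (o = 7 - 290*(-2504) = 7 + 726160 = 726167)
q(548 - 221) + o = -1655 + 726167 = 724512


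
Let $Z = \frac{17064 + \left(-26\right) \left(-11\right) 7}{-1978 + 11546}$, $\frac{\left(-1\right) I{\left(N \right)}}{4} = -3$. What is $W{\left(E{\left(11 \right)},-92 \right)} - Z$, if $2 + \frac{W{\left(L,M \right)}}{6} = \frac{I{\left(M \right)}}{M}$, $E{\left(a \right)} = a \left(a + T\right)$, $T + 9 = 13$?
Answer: $- \frac{70685}{4784} \approx -14.775$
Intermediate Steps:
$T = 4$ ($T = -9 + 13 = 4$)
$I{\left(N \right)} = 12$ ($I{\left(N \right)} = \left(-4\right) \left(-3\right) = 12$)
$E{\left(a \right)} = a \left(4 + a\right)$ ($E{\left(a \right)} = a \left(a + 4\right) = a \left(4 + a\right)$)
$W{\left(L,M \right)} = -12 + \frac{72}{M}$ ($W{\left(L,M \right)} = -12 + 6 \frac{12}{M} = -12 + \frac{72}{M}$)
$Z = \frac{9533}{4784}$ ($Z = \frac{17064 + 286 \cdot 7}{9568} = \left(17064 + 2002\right) \frac{1}{9568} = 19066 \cdot \frac{1}{9568} = \frac{9533}{4784} \approx 1.9927$)
$W{\left(E{\left(11 \right)},-92 \right)} - Z = \left(-12 + \frac{72}{-92}\right) - \frac{9533}{4784} = \left(-12 + 72 \left(- \frac{1}{92}\right)\right) - \frac{9533}{4784} = \left(-12 - \frac{18}{23}\right) - \frac{9533}{4784} = - \frac{294}{23} - \frac{9533}{4784} = - \frac{70685}{4784}$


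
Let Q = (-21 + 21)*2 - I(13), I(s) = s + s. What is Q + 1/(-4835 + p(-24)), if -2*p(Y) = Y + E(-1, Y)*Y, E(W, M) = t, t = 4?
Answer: -124151/4775 ≈ -26.000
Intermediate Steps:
E(W, M) = 4
p(Y) = -5*Y/2 (p(Y) = -(Y + 4*Y)/2 = -5*Y/2)
I(s) = 2*s
Q = -26 (Q = (-21 + 21)*2 - 2*13 = 0*2 - 1*26 = 0 - 26 = -26)
Q + 1/(-4835 + p(-24)) = -26 + 1/(-4835 - 5/2*(-24)) = -26 + 1/(-4835 + 60) = -26 + 1/(-4775) = -26 - 1/4775 = -124151/4775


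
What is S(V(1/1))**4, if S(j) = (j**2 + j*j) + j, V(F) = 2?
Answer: 10000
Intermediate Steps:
S(j) = j + 2*j**2 (S(j) = (j**2 + j**2) + j = 2*j**2 + j = j + 2*j**2)
S(V(1/1))**4 = (2*(1 + 2*2))**4 = (2*(1 + 4))**4 = (2*5)**4 = 10**4 = 10000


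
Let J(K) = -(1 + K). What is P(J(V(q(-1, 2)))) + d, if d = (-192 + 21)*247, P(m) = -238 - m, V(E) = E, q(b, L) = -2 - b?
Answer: -42475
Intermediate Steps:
J(K) = -1 - K
d = -42237 (d = -171*247 = -42237)
P(J(V(q(-1, 2)))) + d = (-238 - (-1 - (-2 - 1*(-1)))) - 42237 = (-238 - (-1 - (-2 + 1))) - 42237 = (-238 - (-1 - 1*(-1))) - 42237 = (-238 - (-1 + 1)) - 42237 = (-238 - 1*0) - 42237 = (-238 + 0) - 42237 = -238 - 42237 = -42475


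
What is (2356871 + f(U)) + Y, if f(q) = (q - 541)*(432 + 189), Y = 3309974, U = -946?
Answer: 4743418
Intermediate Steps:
f(q) = -335961 + 621*q (f(q) = (-541 + q)*621 = -335961 + 621*q)
(2356871 + f(U)) + Y = (2356871 + (-335961 + 621*(-946))) + 3309974 = (2356871 + (-335961 - 587466)) + 3309974 = (2356871 - 923427) + 3309974 = 1433444 + 3309974 = 4743418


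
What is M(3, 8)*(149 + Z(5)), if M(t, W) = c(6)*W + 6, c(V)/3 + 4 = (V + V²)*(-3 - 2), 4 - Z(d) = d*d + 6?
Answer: -625860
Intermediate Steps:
Z(d) = -2 - d² (Z(d) = 4 - (d*d + 6) = 4 - (d² + 6) = 4 - (6 + d²) = 4 + (-6 - d²) = -2 - d²)
c(V) = -12 - 15*V - 15*V² (c(V) = -12 + 3*((V + V²)*(-3 - 2)) = -12 + 3*((V + V²)*(-5)) = -12 + 3*(-5*V - 5*V²) = -12 + (-15*V - 15*V²) = -12 - 15*V - 15*V²)
M(t, W) = 6 - 642*W (M(t, W) = (-12 - 15*6 - 15*6²)*W + 6 = (-12 - 90 - 15*36)*W + 6 = (-12 - 90 - 540)*W + 6 = -642*W + 6 = 6 - 642*W)
M(3, 8)*(149 + Z(5)) = (6 - 642*8)*(149 + (-2 - 1*5²)) = (6 - 5136)*(149 + (-2 - 1*25)) = -5130*(149 + (-2 - 25)) = -5130*(149 - 27) = -5130*122 = -625860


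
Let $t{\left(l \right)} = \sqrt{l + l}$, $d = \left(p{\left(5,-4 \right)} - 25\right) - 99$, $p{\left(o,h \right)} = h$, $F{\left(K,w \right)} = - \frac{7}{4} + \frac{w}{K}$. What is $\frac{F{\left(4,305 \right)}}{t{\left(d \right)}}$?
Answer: $- \frac{149 i}{32} \approx - 4.6563 i$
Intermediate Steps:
$F{\left(K,w \right)} = - \frac{7}{4} + \frac{w}{K}$ ($F{\left(K,w \right)} = \left(-7\right) \frac{1}{4} + \frac{w}{K} = - \frac{7}{4} + \frac{w}{K}$)
$d = -128$ ($d = \left(-4 - 25\right) - 99 = -29 - 99 = -128$)
$t{\left(l \right)} = \sqrt{2} \sqrt{l}$ ($t{\left(l \right)} = \sqrt{2 l} = \sqrt{2} \sqrt{l}$)
$\frac{F{\left(4,305 \right)}}{t{\left(d \right)}} = \frac{- \frac{7}{4} + \frac{305}{4}}{\sqrt{2} \sqrt{-128}} = \frac{- \frac{7}{4} + 305 \cdot \frac{1}{4}}{\sqrt{2} \cdot 8 i \sqrt{2}} = \frac{- \frac{7}{4} + \frac{305}{4}}{16 i} = \frac{149 \left(- \frac{i}{16}\right)}{2} = - \frac{149 i}{32}$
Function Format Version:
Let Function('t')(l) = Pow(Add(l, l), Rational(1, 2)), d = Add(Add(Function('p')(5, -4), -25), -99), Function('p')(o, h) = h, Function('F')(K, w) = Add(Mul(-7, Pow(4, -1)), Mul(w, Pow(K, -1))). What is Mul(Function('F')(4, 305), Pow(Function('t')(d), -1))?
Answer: Mul(Rational(-149, 32), I) ≈ Mul(-4.6563, I)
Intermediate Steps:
Function('F')(K, w) = Add(Rational(-7, 4), Mul(w, Pow(K, -1))) (Function('F')(K, w) = Add(Mul(-7, Rational(1, 4)), Mul(w, Pow(K, -1))) = Add(Rational(-7, 4), Mul(w, Pow(K, -1))))
d = -128 (d = Add(Add(-4, -25), -99) = Add(-29, -99) = -128)
Function('t')(l) = Mul(Pow(2, Rational(1, 2)), Pow(l, Rational(1, 2))) (Function('t')(l) = Pow(Mul(2, l), Rational(1, 2)) = Mul(Pow(2, Rational(1, 2)), Pow(l, Rational(1, 2))))
Mul(Function('F')(4, 305), Pow(Function('t')(d), -1)) = Mul(Add(Rational(-7, 4), Mul(305, Pow(4, -1))), Pow(Mul(Pow(2, Rational(1, 2)), Pow(-128, Rational(1, 2))), -1)) = Mul(Add(Rational(-7, 4), Mul(305, Rational(1, 4))), Pow(Mul(Pow(2, Rational(1, 2)), Mul(8, I, Pow(2, Rational(1, 2)))), -1)) = Mul(Add(Rational(-7, 4), Rational(305, 4)), Pow(Mul(16, I), -1)) = Mul(Rational(149, 2), Mul(Rational(-1, 16), I)) = Mul(Rational(-149, 32), I)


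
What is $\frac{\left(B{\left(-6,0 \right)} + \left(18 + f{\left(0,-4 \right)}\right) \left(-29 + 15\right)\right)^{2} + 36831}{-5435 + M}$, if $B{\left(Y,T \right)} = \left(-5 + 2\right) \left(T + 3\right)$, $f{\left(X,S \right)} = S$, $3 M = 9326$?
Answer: $- \frac{236568}{6979} \approx -33.897$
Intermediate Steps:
$M = \frac{9326}{3}$ ($M = \frac{1}{3} \cdot 9326 = \frac{9326}{3} \approx 3108.7$)
$B{\left(Y,T \right)} = -9 - 3 T$ ($B{\left(Y,T \right)} = - 3 \left(3 + T\right) = -9 - 3 T$)
$\frac{\left(B{\left(-6,0 \right)} + \left(18 + f{\left(0,-4 \right)}\right) \left(-29 + 15\right)\right)^{2} + 36831}{-5435 + M} = \frac{\left(\left(-9 - 0\right) + \left(18 - 4\right) \left(-29 + 15\right)\right)^{2} + 36831}{-5435 + \frac{9326}{3}} = \frac{\left(\left(-9 + 0\right) + 14 \left(-14\right)\right)^{2} + 36831}{- \frac{6979}{3}} = \left(\left(-9 - 196\right)^{2} + 36831\right) \left(- \frac{3}{6979}\right) = \left(\left(-205\right)^{2} + 36831\right) \left(- \frac{3}{6979}\right) = \left(42025 + 36831\right) \left(- \frac{3}{6979}\right) = 78856 \left(- \frac{3}{6979}\right) = - \frac{236568}{6979}$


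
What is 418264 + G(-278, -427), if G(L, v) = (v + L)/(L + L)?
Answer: 232555489/556 ≈ 4.1827e+5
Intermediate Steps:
G(L, v) = (L + v)/(2*L) (G(L, v) = (L + v)/((2*L)) = (L + v)*(1/(2*L)) = (L + v)/(2*L))
418264 + G(-278, -427) = 418264 + (½)*(-278 - 427)/(-278) = 418264 + (½)*(-1/278)*(-705) = 418264 + 705/556 = 232555489/556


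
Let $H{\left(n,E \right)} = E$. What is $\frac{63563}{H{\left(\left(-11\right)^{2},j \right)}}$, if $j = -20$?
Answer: $- \frac{63563}{20} \approx -3178.1$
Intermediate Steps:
$\frac{63563}{H{\left(\left(-11\right)^{2},j \right)}} = \frac{63563}{-20} = 63563 \left(- \frac{1}{20}\right) = - \frac{63563}{20}$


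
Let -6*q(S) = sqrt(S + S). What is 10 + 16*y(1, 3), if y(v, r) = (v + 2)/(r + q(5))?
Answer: 4162/157 + 144*sqrt(10)/157 ≈ 29.410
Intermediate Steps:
q(S) = -sqrt(2)*sqrt(S)/6 (q(S) = -sqrt(S + S)/6 = -sqrt(2)*sqrt(S)/6)
y(v, r) = (2 + v)/(r - sqrt(10)/6) (y(v, r) = (v + 2)/(r - sqrt(2)*sqrt(5)/6) = (2 + v)/(r - sqrt(10)/6))
10 + 16*y(1, 3) = 10 + 16*(6*(2 + 1)/(-sqrt(10) + 6*3)) = 10 + 16*(6*3/(-sqrt(10) + 18)) = 10 + 16*(6*3/(18 - sqrt(10))) = 10 + 16*(18/(18 - sqrt(10))) = 10 + 288/(18 - sqrt(10))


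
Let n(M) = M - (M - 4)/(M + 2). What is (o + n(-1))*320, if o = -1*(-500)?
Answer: 161280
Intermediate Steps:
n(M) = M - (-4 + M)/(2 + M)
o = 500
(o + n(-1))*320 = (500 + (4 - 1 + (-1)²)/(2 - 1))*320 = (500 + (4 - 1 + 1)/1)*320 = (500 + 1*4)*320 = (500 + 4)*320 = 504*320 = 161280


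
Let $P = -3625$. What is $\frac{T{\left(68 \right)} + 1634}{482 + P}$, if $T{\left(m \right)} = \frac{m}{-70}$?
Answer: $- \frac{57156}{110005} \approx -0.51958$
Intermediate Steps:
$T{\left(m \right)} = - \frac{m}{70}$ ($T{\left(m \right)} = m \left(- \frac{1}{70}\right) = - \frac{m}{70}$)
$\frac{T{\left(68 \right)} + 1634}{482 + P} = \frac{\left(- \frac{1}{70}\right) 68 + 1634}{482 - 3625} = \frac{- \frac{34}{35} + 1634}{-3143} = \frac{57156}{35} \left(- \frac{1}{3143}\right) = - \frac{57156}{110005}$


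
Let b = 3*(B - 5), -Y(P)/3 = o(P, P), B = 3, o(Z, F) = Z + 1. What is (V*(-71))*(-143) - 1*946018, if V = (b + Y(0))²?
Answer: -123625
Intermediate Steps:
o(Z, F) = 1 + Z
Y(P) = -3 - 3*P (Y(P) = -3*(1 + P) = -3 - 3*P)
b = -6 (b = 3*(3 - 5) = 3*(-2) = -6)
V = 81 (V = (-6 + (-3 - 3*0))² = (-6 + (-3 + 0))² = (-6 - 3)² = (-9)² = 81)
(V*(-71))*(-143) - 1*946018 = (81*(-71))*(-143) - 1*946018 = -5751*(-143) - 946018 = 822393 - 946018 = -123625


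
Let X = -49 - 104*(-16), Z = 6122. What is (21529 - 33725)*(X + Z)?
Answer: -94360452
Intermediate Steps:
X = 1615 (X = -49 + 1664 = 1615)
(21529 - 33725)*(X + Z) = (21529 - 33725)*(1615 + 6122) = -12196*7737 = -94360452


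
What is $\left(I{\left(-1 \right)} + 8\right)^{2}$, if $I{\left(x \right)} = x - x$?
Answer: $64$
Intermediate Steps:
$I{\left(x \right)} = 0$
$\left(I{\left(-1 \right)} + 8\right)^{2} = \left(0 + 8\right)^{2} = 8^{2} = 64$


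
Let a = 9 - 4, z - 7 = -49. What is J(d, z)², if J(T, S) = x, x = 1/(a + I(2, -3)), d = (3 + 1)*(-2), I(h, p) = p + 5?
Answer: 1/49 ≈ 0.020408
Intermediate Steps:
z = -42 (z = 7 - 49 = -42)
I(h, p) = 5 + p
a = 5
d = -8 (d = 4*(-2) = -8)
x = ⅐ (x = 1/(5 + (5 - 3)) = 1/(5 + 2) = 1/7 = ⅐ ≈ 0.14286)
J(T, S) = ⅐
J(d, z)² = (⅐)² = 1/49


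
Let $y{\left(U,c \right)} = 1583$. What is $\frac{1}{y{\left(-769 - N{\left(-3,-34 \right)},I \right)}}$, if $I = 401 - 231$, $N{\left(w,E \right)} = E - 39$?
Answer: $\frac{1}{1583} \approx 0.00063171$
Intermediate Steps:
$N{\left(w,E \right)} = -39 + E$
$I = 170$ ($I = 401 - 231 = 170$)
$\frac{1}{y{\left(-769 - N{\left(-3,-34 \right)},I \right)}} = \frac{1}{1583}$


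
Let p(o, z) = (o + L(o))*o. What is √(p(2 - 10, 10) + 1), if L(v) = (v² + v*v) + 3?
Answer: I*√983 ≈ 31.353*I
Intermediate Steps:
L(v) = 3 + 2*v² (L(v) = (v² + v²) + 3 = 2*v² + 3 = 3 + 2*v²)
p(o, z) = o*(3 + o + 2*o²) (p(o, z) = (o + (3 + 2*o²))*o = (3 + o + 2*o²)*o = o*(3 + o + 2*o²))
√(p(2 - 10, 10) + 1) = √((2 - 10)*(3 + (2 - 10) + 2*(2 - 10)²) + 1) = √(-8*(3 - 8 + 2*(-8)²) + 1) = √(-8*(3 - 8 + 2*64) + 1) = √(-8*(3 - 8 + 128) + 1) = √(-8*123 + 1) = √(-984 + 1) = √(-983) = I*√983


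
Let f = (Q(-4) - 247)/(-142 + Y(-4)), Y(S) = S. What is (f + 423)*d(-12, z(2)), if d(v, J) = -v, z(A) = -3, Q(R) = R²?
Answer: 371934/73 ≈ 5095.0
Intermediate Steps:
f = 231/146 (f = ((-4)² - 247)/(-142 - 4) = (16 - 247)/(-146) = -231*(-1/146) = 231/146 ≈ 1.5822)
(f + 423)*d(-12, z(2)) = (231/146 + 423)*(-1*(-12)) = (61989/146)*12 = 371934/73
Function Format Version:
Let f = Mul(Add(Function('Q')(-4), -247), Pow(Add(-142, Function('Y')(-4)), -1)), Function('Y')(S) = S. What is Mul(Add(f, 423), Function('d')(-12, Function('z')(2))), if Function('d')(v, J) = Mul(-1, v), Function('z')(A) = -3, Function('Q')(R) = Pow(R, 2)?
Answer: Rational(371934, 73) ≈ 5095.0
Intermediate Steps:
f = Rational(231, 146) (f = Mul(Add(Pow(-4, 2), -247), Pow(Add(-142, -4), -1)) = Mul(Add(16, -247), Pow(-146, -1)) = Mul(-231, Rational(-1, 146)) = Rational(231, 146) ≈ 1.5822)
Mul(Add(f, 423), Function('d')(-12, Function('z')(2))) = Mul(Add(Rational(231, 146), 423), Mul(-1, -12)) = Mul(Rational(61989, 146), 12) = Rational(371934, 73)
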